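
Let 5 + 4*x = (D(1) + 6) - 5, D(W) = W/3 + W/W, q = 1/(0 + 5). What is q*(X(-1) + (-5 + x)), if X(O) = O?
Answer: -4/3 ≈ -1.3333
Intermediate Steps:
q = ⅕ (q = 1/5 = ⅕ ≈ 0.20000)
D(W) = 1 + W/3 (D(W) = W*(⅓) + 1 = W/3 + 1 = 1 + W/3)
x = -⅔ (x = -5/4 + (((1 + (⅓)*1) + 6) - 5)/4 = -5/4 + (((1 + ⅓) + 6) - 5)/4 = -5/4 + ((4/3 + 6) - 5)/4 = -5/4 + (22/3 - 5)/4 = -5/4 + (¼)*(7/3) = -5/4 + 7/12 = -⅔ ≈ -0.66667)
q*(X(-1) + (-5 + x)) = (-1 + (-5 - ⅔))/5 = (-1 - 17/3)/5 = (⅕)*(-20/3) = -4/3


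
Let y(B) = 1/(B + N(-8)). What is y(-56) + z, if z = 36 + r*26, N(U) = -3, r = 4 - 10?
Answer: -7081/59 ≈ -120.02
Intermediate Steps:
r = -6
z = -120 (z = 36 - 6*26 = 36 - 156 = -120)
y(B) = 1/(-3 + B) (y(B) = 1/(B - 3) = 1/(-3 + B))
y(-56) + z = 1/(-3 - 56) - 120 = 1/(-59) - 120 = -1/59 - 120 = -7081/59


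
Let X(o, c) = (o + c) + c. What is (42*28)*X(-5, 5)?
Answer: 5880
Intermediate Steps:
X(o, c) = o + 2*c (X(o, c) = (c + o) + c = o + 2*c)
(42*28)*X(-5, 5) = (42*28)*(-5 + 2*5) = 1176*(-5 + 10) = 1176*5 = 5880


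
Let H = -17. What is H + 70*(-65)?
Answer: -4567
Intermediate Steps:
H + 70*(-65) = -17 + 70*(-65) = -17 - 4550 = -4567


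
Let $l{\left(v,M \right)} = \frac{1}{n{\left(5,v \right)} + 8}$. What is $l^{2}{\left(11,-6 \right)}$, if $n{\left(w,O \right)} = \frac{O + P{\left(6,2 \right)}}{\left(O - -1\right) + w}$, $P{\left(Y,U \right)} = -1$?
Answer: $\frac{289}{21316} \approx 0.013558$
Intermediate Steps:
$n{\left(w,O \right)} = \frac{-1 + O}{1 + O + w}$ ($n{\left(w,O \right)} = \frac{O - 1}{\left(O - -1\right) + w} = \frac{-1 + O}{\left(O + 1\right) + w} = \frac{-1 + O}{\left(1 + O\right) + w} = \frac{-1 + O}{1 + O + w}$)
$l{\left(v,M \right)} = \frac{1}{8 + \frac{-1 + v}{6 + v}}$ ($l{\left(v,M \right)} = \frac{1}{\frac{-1 + v}{1 + v + 5} + 8} = \frac{1}{\frac{-1 + v}{6 + v} + 8} = \frac{1}{8 + \frac{-1 + v}{6 + v}}$)
$l^{2}{\left(11,-6 \right)} = \left(\frac{6 + 11}{47 + 9 \cdot 11}\right)^{2} = \left(\frac{1}{47 + 99} \cdot 17\right)^{2} = \left(\frac{1}{146} \cdot 17\right)^{2} = \left(\frac{17}{146}\right)^{2} = \frac{289}{21316}$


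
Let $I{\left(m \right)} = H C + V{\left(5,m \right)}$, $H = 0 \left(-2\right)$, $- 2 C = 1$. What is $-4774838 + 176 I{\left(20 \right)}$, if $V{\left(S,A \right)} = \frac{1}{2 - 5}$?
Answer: $- \frac{14324690}{3} \approx -4.7749 \cdot 10^{6}$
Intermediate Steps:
$V{\left(S,A \right)} = - \frac{1}{3}$ ($V{\left(S,A \right)} = \frac{1}{-3} = - \frac{1}{3}$)
$C = - \frac{1}{2}$ ($C = \left(- \frac{1}{2}\right) 1 = - \frac{1}{2} \approx -0.5$)
$H = 0$
$I{\left(m \right)} = - \frac{1}{3}$ ($I{\left(m \right)} = 0 \left(- \frac{1}{2}\right) - \frac{1}{3} = 0 - \frac{1}{3} = - \frac{1}{3}$)
$-4774838 + 176 I{\left(20 \right)} = -4774838 + 176 \left(- \frac{1}{3}\right) = -4774838 - \frac{176}{3} = - \frac{14324690}{3}$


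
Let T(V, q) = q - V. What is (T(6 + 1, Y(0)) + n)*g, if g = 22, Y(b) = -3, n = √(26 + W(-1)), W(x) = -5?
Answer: -220 + 22*√21 ≈ -119.18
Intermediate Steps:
n = √21 (n = √(26 - 5) = √21 ≈ 4.5826)
(T(6 + 1, Y(0)) + n)*g = ((-3 - (6 + 1)) + √21)*22 = ((-3 - 1*7) + √21)*22 = ((-3 - 7) + √21)*22 = (-10 + √21)*22 = -220 + 22*√21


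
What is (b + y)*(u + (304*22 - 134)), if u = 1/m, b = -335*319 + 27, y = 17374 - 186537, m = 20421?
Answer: -36939762699235/20421 ≈ -1.8089e+9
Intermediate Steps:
y = -169163
b = -106838 (b = -106865 + 27 = -106838)
u = 1/20421 ≈ 4.8969e-5
(b + y)*(u + (304*22 - 134)) = (-106838 - 169163)*(1/20421 + (304*22 - 134)) = -276001*(1/20421 + (6688 - 134)) = -276001*(1/20421 + 6554) = -276001*133839235/20421 = -36939762699235/20421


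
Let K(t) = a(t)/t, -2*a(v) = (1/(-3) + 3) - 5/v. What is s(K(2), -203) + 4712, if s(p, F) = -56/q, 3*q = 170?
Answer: 400436/85 ≈ 4711.0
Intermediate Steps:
q = 170/3 (q = (⅓)*170 = 170/3 ≈ 56.667)
a(v) = -4/3 + 5/(2*v) (a(v) = -((1/(-3) + 3) - 5/v)/2 = -((-⅓ + 3) - 5/v)/2 = -(8/3 - 5/v)/2 = -4/3 + 5/(2*v))
K(t) = (15 - 8*t)/(6*t²) (K(t) = ((15 - 8*t)/(6*t))/t = (15 - 8*t)/(6*t²))
s(p, F) = -84/85 (s(p, F) = -56/170/3 = -56*3/170 = -84/85)
s(K(2), -203) + 4712 = -84/85 + 4712 = 400436/85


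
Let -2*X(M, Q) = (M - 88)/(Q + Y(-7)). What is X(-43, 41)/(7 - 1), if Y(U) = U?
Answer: 131/408 ≈ 0.32108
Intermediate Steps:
X(M, Q) = -(-88 + M)/(2*(-7 + Q)) (X(M, Q) = -(M - 88)/(2*(Q - 7)) = -(-88 + M)/(2*(-7 + Q)))
X(-43, 41)/(7 - 1) = ((88 - 1*(-43))/(2*(-7 + 41)))/(7 - 1) = ((1/2)*(88 + 43)/34)/6 = ((1/2)*(1/34)*131)/6 = (1/6)*(131/68) = 131/408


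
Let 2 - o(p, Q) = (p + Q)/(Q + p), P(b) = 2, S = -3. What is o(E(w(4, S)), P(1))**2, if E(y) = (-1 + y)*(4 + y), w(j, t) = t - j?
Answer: 1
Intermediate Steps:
o(p, Q) = 1 (o(p, Q) = 2 - (p + Q)/(Q + p) = 2 - (Q + p)/(Q + p) = 2 - 1*1 = 2 - 1 = 1)
o(E(w(4, S)), P(1))**2 = 1**2 = 1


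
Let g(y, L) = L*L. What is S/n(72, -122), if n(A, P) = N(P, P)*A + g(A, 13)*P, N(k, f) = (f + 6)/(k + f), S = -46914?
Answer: 1430877/627805 ≈ 2.2792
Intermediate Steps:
N(k, f) = (6 + f)/(f + k)
g(y, L) = L²
n(A, P) = 169*P + A*(6 + P)/(2*P) (n(A, P) = ((6 + P)/(P + P))*A + 13²*P = ((6 + P)/((2*P)))*A + 169*P = ((1/(2*P))*(6 + P))*A + 169*P = ((6 + P)/(2*P))*A + 169*P = A*(6 + P)/(2*P) + 169*P = 169*P + A*(6 + P)/(2*P))
S/n(72, -122) = -46914/((½)*72 + 169*(-122) + 3*72/(-122)) = -46914/(36 - 20618 + 3*72*(-1/122)) = -46914/(36 - 20618 - 108/61) = -46914/(-1255610/61) = -46914*(-61/1255610) = 1430877/627805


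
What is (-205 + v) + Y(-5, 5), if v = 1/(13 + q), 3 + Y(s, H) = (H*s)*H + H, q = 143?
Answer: -51167/156 ≈ -327.99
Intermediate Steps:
Y(s, H) = -3 + H + s*H² (Y(s, H) = -3 + ((H*s)*H + H) = -3 + (s*H² + H) = -3 + (H + s*H²) = -3 + H + s*H²)
v = 1/156 (v = 1/(13 + 143) = 1/156 ≈ 0.0064103)
(-205 + v) + Y(-5, 5) = (-205 + 1/156) + (-3 + 5 - 5*5²) = -31979/156 + (-3 + 5 - 5*25) = -31979/156 + (-3 + 5 - 125) = -31979/156 - 123 = -51167/156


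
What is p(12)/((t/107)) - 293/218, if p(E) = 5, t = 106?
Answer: 21393/5777 ≈ 3.7031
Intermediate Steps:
p(12)/((t/107)) - 293/218 = 5/((106/107)) - 293/218 = 5/((106*(1/107))) - 293*1/218 = 5/(106/107) - 293/218 = 5*(107/106) - 293/218 = 535/106 - 293/218 = 21393/5777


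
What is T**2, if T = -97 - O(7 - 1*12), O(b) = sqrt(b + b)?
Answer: (97 + I*sqrt(10))**2 ≈ 9399.0 + 613.48*I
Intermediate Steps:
O(b) = sqrt(2)*sqrt(b) (O(b) = sqrt(2*b) = sqrt(2)*sqrt(b))
T = -97 - I*sqrt(10) (T = -97 - sqrt(2)*sqrt(7 - 1*12) = -97 - sqrt(2)*sqrt(7 - 12) = -97 - sqrt(2)*sqrt(-5) = -97 - sqrt(2)*I*sqrt(5) = -97 - I*sqrt(10) ≈ -97.0 - 3.1623*I)
T**2 = (-97 - I*sqrt(10))**2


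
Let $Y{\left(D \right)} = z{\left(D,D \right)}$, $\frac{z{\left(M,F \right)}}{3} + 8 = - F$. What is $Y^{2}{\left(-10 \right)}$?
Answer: $36$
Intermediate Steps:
$z{\left(M,F \right)} = -24 - 3 F$ ($z{\left(M,F \right)} = -24 + 3 \left(- F\right) = -24 - 3 F$)
$Y{\left(D \right)} = -24 - 3 D$
$Y^{2}{\left(-10 \right)} = \left(-24 - -30\right)^{2} = \left(-24 + 30\right)^{2} = 6^{2} = 36$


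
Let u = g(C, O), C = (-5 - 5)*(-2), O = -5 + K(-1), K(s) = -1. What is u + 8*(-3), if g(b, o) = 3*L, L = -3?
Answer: -33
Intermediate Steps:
O = -6 (O = -5 - 1 = -6)
C = 20 (C = -10*(-2) = 20)
g(b, o) = -9 (g(b, o) = 3*(-3) = -9)
u = -9
u + 8*(-3) = -9 + 8*(-3) = -9 - 24 = -33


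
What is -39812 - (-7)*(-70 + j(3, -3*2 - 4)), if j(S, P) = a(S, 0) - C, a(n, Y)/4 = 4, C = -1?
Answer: -40183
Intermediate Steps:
a(n, Y) = 16 (a(n, Y) = 4*4 = 16)
j(S, P) = 17 (j(S, P) = 16 - 1*(-1) = 16 + 1 = 17)
-39812 - (-7)*(-70 + j(3, -3*2 - 4)) = -39812 - (-7)*(-70 + 17) = -39812 - (-7)*(-53) = -39812 - 1*371 = -39812 - 371 = -40183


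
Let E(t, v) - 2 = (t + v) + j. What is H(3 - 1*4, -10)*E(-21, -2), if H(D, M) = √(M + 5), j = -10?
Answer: -31*I*√5 ≈ -69.318*I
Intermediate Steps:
E(t, v) = -8 + t + v (E(t, v) = 2 + ((t + v) - 10) = 2 + (-10 + t + v) = -8 + t + v)
H(D, M) = √(5 + M)
H(3 - 1*4, -10)*E(-21, -2) = √(5 - 10)*(-8 - 21 - 2) = √(-5)*(-31) = (I*√5)*(-31) = -31*I*√5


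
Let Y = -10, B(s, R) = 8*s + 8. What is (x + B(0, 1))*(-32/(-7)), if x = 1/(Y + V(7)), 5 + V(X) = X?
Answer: 36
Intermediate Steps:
V(X) = -5 + X
B(s, R) = 8 + 8*s
x = -⅛ (x = 1/(-10 + (-5 + 7)) = 1/(-10 + 2) = 1/(-8) = -⅛ ≈ -0.12500)
(x + B(0, 1))*(-32/(-7)) = (-⅛ + (8 + 8*0))*(-32/(-7)) = (-⅛ + (8 + 0))*(-32*(-⅐)) = (-⅛ + 8)*(32/7) = (63/8)*(32/7) = 36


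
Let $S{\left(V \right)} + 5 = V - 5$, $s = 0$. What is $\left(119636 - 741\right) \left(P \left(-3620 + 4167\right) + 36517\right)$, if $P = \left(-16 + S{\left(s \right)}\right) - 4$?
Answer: $2390621765$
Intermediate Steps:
$S{\left(V \right)} = -10 + V$ ($S{\left(V \right)} = -5 + \left(V - 5\right) = -5 + \left(-5 + V\right) = -10 + V$)
$P = -30$ ($P = \left(-16 + \left(-10 + 0\right)\right) - 4 = \left(-16 - 10\right) - 4 = -26 - 4 = -30$)
$\left(119636 - 741\right) \left(P \left(-3620 + 4167\right) + 36517\right) = \left(119636 - 741\right) \left(- 30 \left(-3620 + 4167\right) + 36517\right) = 118895 \left(\left(-30\right) 547 + 36517\right) = 118895 \left(-16410 + 36517\right) = 118895 \cdot 20107 = 2390621765$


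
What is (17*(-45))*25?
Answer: -19125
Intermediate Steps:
(17*(-45))*25 = -765*25 = -19125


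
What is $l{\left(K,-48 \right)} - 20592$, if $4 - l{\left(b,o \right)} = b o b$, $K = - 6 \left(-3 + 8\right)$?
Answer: $22612$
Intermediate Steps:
$K = -30$ ($K = \left(-6\right) 5 = -30$)
$l{\left(b,o \right)} = 4 - o b^{2}$ ($l{\left(b,o \right)} = 4 - b o b = 4 - o b^{2}$)
$l{\left(K,-48 \right)} - 20592 = \left(4 - - 48 \left(-30\right)^{2}\right) - 20592 = \left(4 - \left(-48\right) 900\right) - 20592 = \left(4 + 43200\right) - 20592 = 43204 - 20592 = 22612$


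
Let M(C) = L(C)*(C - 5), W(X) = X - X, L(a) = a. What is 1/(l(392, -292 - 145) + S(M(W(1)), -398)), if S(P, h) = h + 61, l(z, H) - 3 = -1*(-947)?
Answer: 1/613 ≈ 0.0016313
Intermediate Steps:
l(z, H) = 950 (l(z, H) = 3 - 1*(-947) = 3 + 947 = 950)
W(X) = 0
M(C) = C*(-5 + C) (M(C) = C*(C - 5) = C*(-5 + C))
S(P, h) = 61 + h
1/(l(392, -292 - 145) + S(M(W(1)), -398)) = 1/(950 + (61 - 398)) = 1/(950 - 337) = 1/613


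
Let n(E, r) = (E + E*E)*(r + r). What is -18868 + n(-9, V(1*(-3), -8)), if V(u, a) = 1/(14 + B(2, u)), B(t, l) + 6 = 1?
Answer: -18852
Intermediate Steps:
B(t, l) = -5 (B(t, l) = -6 + 1 = -5)
V(u, a) = ⅑ (V(u, a) = 1/(14 - 5) = 1/9 = ⅑)
n(E, r) = 2*r*(E + E²) (n(E, r) = (E + E²)*(2*r) = 2*r*(E + E²))
-18868 + n(-9, V(1*(-3), -8)) = -18868 + 2*(-9)*(⅑)*(1 - 9) = -18868 + 2*(-9)*(⅑)*(-8) = -18868 + 16 = -18852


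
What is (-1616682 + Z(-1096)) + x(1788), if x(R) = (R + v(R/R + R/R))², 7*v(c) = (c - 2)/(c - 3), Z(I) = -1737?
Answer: 1578525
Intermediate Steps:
v(c) = (-2 + c)/(7*(-3 + c)) (v(c) = ((c - 2)/(c - 3))/7 = ((-2 + c)/(-3 + c))/7 = (-2 + c)/(7*(-3 + c)))
x(R) = R² (x(R) = (R + (-2 + (R/R + R/R))/(7*(-3 + (R/R + R/R))))² = (R + (-2 + (1 + 1))/(7*(-3 + (1 + 1))))² = (R + (-2 + 2)/(7*(-3 + 2)))² = (R + (⅐)*0/(-1))² = (R + (⅐)*(-1)*0)² = (R + 0)² = R²)
(-1616682 + Z(-1096)) + x(1788) = (-1616682 - 1737) + 1788² = -1618419 + 3196944 = 1578525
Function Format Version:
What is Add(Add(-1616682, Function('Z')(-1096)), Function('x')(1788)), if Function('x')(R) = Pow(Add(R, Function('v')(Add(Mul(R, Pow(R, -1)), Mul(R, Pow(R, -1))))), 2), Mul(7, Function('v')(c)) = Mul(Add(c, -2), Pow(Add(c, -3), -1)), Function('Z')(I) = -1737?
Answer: 1578525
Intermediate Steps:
Function('v')(c) = Mul(Rational(1, 7), Pow(Add(-3, c), -1), Add(-2, c)) (Function('v')(c) = Mul(Rational(1, 7), Mul(Add(c, -2), Pow(Add(c, -3), -1))) = Mul(Rational(1, 7), Mul(Add(-2, c), Pow(Add(-3, c), -1))) = Mul(Rational(1, 7), Mul(Pow(Add(-3, c), -1), Add(-2, c))) = Mul(Rational(1, 7), Pow(Add(-3, c), -1), Add(-2, c)))
Function('x')(R) = Pow(R, 2) (Function('x')(R) = Pow(Add(R, Mul(Rational(1, 7), Pow(Add(-3, Add(Mul(R, Pow(R, -1)), Mul(R, Pow(R, -1)))), -1), Add(-2, Add(Mul(R, Pow(R, -1)), Mul(R, Pow(R, -1)))))), 2) = Pow(Add(R, Mul(Rational(1, 7), Pow(Add(-3, Add(1, 1)), -1), Add(-2, Add(1, 1)))), 2) = Pow(Add(R, Mul(Rational(1, 7), Pow(Add(-3, 2), -1), Add(-2, 2))), 2) = Pow(Add(R, Mul(Rational(1, 7), Pow(-1, -1), 0)), 2) = Pow(Add(R, Mul(Rational(1, 7), -1, 0)), 2) = Pow(Add(R, 0), 2) = Pow(R, 2))
Add(Add(-1616682, Function('Z')(-1096)), Function('x')(1788)) = Add(Add(-1616682, -1737), Pow(1788, 2)) = Add(-1618419, 3196944) = 1578525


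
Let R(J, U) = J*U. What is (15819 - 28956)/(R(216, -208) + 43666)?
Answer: 13137/1262 ≈ 10.410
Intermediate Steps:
(15819 - 28956)/(R(216, -208) + 43666) = (15819 - 28956)/(216*(-208) + 43666) = -13137/(-44928 + 43666) = -13137/(-1262) = -13137*(-1/1262) = 13137/1262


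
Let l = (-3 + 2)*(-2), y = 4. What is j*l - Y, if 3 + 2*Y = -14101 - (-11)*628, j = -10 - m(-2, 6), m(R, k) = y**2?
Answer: 3546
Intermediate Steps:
m(R, k) = 16 (m(R, k) = 4**2 = 16)
l = 2 (l = -1*(-2) = 2)
j = -26 (j = -10 - 1*16 = -10 - 16 = -26)
Y = -3598 (Y = -3/2 + (-14101 - (-11)*628)/2 = -3/2 + (-14101 - 1*(-6908))/2 = -3/2 + (-14101 + 6908)/2 = -3/2 + (1/2)*(-7193) = -3/2 - 7193/2 = -3598)
j*l - Y = -26*2 - 1*(-3598) = -52 + 3598 = 3546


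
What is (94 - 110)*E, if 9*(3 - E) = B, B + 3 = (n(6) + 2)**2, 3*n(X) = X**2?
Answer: 2656/9 ≈ 295.11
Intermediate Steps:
n(X) = X**2/3
B = 193 (B = -3 + ((1/3)*6**2 + 2)**2 = -3 + ((1/3)*36 + 2)**2 = -3 + (12 + 2)**2 = -3 + 14**2 = -3 + 196 = 193)
E = -166/9 (E = 3 - 1/9*193 = 3 - 193/9 = -166/9 ≈ -18.444)
(94 - 110)*E = (94 - 110)*(-166/9) = -16*(-166/9) = 2656/9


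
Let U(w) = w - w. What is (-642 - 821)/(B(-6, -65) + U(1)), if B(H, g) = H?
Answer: 1463/6 ≈ 243.83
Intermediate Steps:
U(w) = 0
(-642 - 821)/(B(-6, -65) + U(1)) = (-642 - 821)/(-6 + 0) = -1463/(-6) = -1463*(-1/6) = 1463/6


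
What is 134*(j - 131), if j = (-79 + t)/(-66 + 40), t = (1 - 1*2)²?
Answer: -17152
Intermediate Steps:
t = 1 (t = (1 - 2)² = (-1)² = 1)
j = 3 (j = (-79 + 1)/(-66 + 40) = -78/(-26) = -78*(-1/26) = 3)
134*(j - 131) = 134*(3 - 131) = 134*(-128) = -17152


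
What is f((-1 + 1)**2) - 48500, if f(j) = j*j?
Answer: -48500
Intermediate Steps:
f(j) = j**2
f((-1 + 1)**2) - 48500 = ((-1 + 1)**2)**2 - 48500 = (0**2)**2 - 48500 = 0**2 - 48500 = 0 - 48500 = -48500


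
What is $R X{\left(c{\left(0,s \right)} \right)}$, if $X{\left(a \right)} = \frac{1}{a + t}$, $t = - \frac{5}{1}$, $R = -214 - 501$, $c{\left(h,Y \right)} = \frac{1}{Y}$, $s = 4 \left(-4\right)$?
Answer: $\frac{11440}{81} \approx 141.23$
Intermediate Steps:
$s = -16$
$R = -715$
$t = -5$ ($t = \left(-5\right) 1 = -5$)
$X{\left(a \right)} = \frac{1}{-5 + a}$ ($X{\left(a \right)} = \frac{1}{a - 5} = \frac{1}{-5 + a}$)
$R X{\left(c{\left(0,s \right)} \right)} = - \frac{715}{-5 + \frac{1}{-16}} = - \frac{715}{-5 - \frac{1}{16}} = - \frac{715}{- \frac{81}{16}} = \left(-715\right) \left(- \frac{16}{81}\right) = \frac{11440}{81}$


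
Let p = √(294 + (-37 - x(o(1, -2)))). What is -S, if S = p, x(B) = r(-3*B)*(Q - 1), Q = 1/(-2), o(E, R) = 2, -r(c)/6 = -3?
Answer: -2*√71 ≈ -16.852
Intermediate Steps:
r(c) = 18 (r(c) = -6*(-3) = 18)
Q = -½ ≈ -0.50000
x(B) = -27 (x(B) = 18*(-½ - 1) = 18*(-3/2) = -27)
p = 2*√71 (p = √(294 + (-37 - 1*(-27))) = √(294 + (-37 + 27)) = √(294 - 10) = √284 = 2*√71 ≈ 16.852)
S = 2*√71 ≈ 16.852
-S = -2*√71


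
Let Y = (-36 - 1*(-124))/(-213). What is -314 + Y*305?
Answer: -93722/213 ≈ -440.01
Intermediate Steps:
Y = -88/213 (Y = (-36 + 124)*(-1/213) = 88*(-1/213) = -88/213 ≈ -0.41315)
-314 + Y*305 = -314 - 88/213*305 = -314 - 26840/213 = -93722/213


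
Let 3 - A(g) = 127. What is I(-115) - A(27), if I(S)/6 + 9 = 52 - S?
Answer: 1072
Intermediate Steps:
A(g) = -124 (A(g) = 3 - 1*127 = 3 - 127 = -124)
I(S) = 258 - 6*S (I(S) = -54 + 6*(52 - S) = -54 + (312 - 6*S) = 258 - 6*S)
I(-115) - A(27) = (258 - 6*(-115)) - 1*(-124) = (258 + 690) + 124 = 948 + 124 = 1072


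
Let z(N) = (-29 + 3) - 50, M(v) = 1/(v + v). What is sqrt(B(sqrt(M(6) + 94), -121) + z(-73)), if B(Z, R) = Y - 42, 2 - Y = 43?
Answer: I*sqrt(159) ≈ 12.61*I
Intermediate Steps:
M(v) = 1/(2*v)
Y = -41 (Y = 2 - 1*43 = 2 - 43 = -41)
B(Z, R) = -83 (B(Z, R) = -41 - 42 = -83)
z(N) = -76 (z(N) = -26 - 50 = -76)
sqrt(B(sqrt(M(6) + 94), -121) + z(-73)) = sqrt(-83 - 76) = sqrt(-159) = I*sqrt(159)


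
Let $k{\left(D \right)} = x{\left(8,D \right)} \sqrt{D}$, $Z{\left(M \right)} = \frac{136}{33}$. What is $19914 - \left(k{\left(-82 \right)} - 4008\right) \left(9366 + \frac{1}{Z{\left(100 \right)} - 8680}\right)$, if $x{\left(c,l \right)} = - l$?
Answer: $\frac{1344155820963}{35788} - \frac{109942452471 i \sqrt{82}}{143152} \approx 3.7559 \cdot 10^{7} - 6.9546 \cdot 10^{6} i$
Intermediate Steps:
$Z{\left(M \right)} = \frac{136}{33}$ ($Z{\left(M \right)} = 136 \cdot \frac{1}{33} = \frac{136}{33}$)
$k{\left(D \right)} = - D^{\frac{3}{2}}$ ($k{\left(D \right)} = - D \sqrt{D} = - D^{\frac{3}{2}}$)
$19914 - \left(k{\left(-82 \right)} - 4008\right) \left(9366 + \frac{1}{Z{\left(100 \right)} - 8680}\right) = 19914 - \left(- \left(-82\right)^{\frac{3}{2}} - 4008\right) \left(9366 + \frac{1}{\frac{136}{33} - 8680}\right) = 19914 - \left(- \left(-82\right) i \sqrt{82} - 4008\right) \left(9366 + \frac{1}{- \frac{286304}{33}}\right) = 19914 - \left(82 i \sqrt{82} - 4008\right) \left(9366 - \frac{33}{286304}\right) = 19914 - \left(-4008 + 82 i \sqrt{82}\right) \frac{2681523231}{286304} = 19914 - \left(- \frac{1343443138731}{35788} + \frac{109942452471 i \sqrt{82}}{143152}\right) = 19914 + \left(\frac{1343443138731}{35788} - \frac{109942452471 i \sqrt{82}}{143152}\right) = \frac{1344155820963}{35788} - \frac{109942452471 i \sqrt{82}}{143152}$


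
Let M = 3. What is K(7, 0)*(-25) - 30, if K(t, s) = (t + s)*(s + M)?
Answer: -555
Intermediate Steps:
K(t, s) = (3 + s)*(s + t) (K(t, s) = (t + s)*(s + 3) = (s + t)*(3 + s) = (3 + s)*(s + t))
K(7, 0)*(-25) - 30 = (0**2 + 3*0 + 3*7 + 0*7)*(-25) - 30 = (0 + 0 + 21 + 0)*(-25) - 30 = 21*(-25) - 30 = -525 - 30 = -555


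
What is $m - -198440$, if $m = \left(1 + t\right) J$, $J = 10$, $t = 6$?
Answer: $198510$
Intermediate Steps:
$m = 70$ ($m = \left(1 + 6\right) 10 = 7 \cdot 10 = 70$)
$m - -198440 = 70 - -198440 = 70 + 198440 = 198510$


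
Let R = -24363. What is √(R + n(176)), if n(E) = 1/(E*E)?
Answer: I*√754668287/176 ≈ 156.09*I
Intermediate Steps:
n(E) = E⁻²
√(R + n(176)) = √(-24363 + 176⁻²) = √(-24363 + 1/30976) = √(-754668287/30976) = I*√754668287/176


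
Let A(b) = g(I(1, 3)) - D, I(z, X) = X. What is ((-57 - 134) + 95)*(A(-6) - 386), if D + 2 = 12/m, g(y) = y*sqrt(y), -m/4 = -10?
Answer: 184464/5 - 288*sqrt(3) ≈ 36394.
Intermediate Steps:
m = 40 (m = -4*(-10) = 40)
g(y) = y**(3/2)
D = -17/10 (D = -2 + 12/40 = -2 + 12*(1/40) = -2 + 3/10 = -17/10 ≈ -1.7000)
A(b) = 17/10 + 3*sqrt(3) (A(b) = 3**(3/2) - 1*(-17/10) = 3*sqrt(3) + 17/10 = 17/10 + 3*sqrt(3))
((-57 - 134) + 95)*(A(-6) - 386) = ((-57 - 134) + 95)*((17/10 + 3*sqrt(3)) - 386) = (-191 + 95)*(-3843/10 + 3*sqrt(3)) = -96*(-3843/10 + 3*sqrt(3)) = 184464/5 - 288*sqrt(3)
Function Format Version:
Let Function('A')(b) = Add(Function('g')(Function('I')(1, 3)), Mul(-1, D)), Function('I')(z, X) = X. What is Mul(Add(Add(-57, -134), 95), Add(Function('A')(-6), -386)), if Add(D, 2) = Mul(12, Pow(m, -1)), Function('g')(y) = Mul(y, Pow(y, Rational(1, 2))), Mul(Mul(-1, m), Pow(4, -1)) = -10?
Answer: Add(Rational(184464, 5), Mul(-288, Pow(3, Rational(1, 2)))) ≈ 36394.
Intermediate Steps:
m = 40 (m = Mul(-4, -10) = 40)
Function('g')(y) = Pow(y, Rational(3, 2))
D = Rational(-17, 10) (D = Add(-2, Mul(12, Pow(40, -1))) = Add(-2, Mul(12, Rational(1, 40))) = Add(-2, Rational(3, 10)) = Rational(-17, 10) ≈ -1.7000)
Function('A')(b) = Add(Rational(17, 10), Mul(3, Pow(3, Rational(1, 2)))) (Function('A')(b) = Add(Pow(3, Rational(3, 2)), Mul(-1, Rational(-17, 10))) = Add(Mul(3, Pow(3, Rational(1, 2))), Rational(17, 10)) = Add(Rational(17, 10), Mul(3, Pow(3, Rational(1, 2)))))
Mul(Add(Add(-57, -134), 95), Add(Function('A')(-6), -386)) = Mul(Add(Add(-57, -134), 95), Add(Add(Rational(17, 10), Mul(3, Pow(3, Rational(1, 2)))), -386)) = Mul(Add(-191, 95), Add(Rational(-3843, 10), Mul(3, Pow(3, Rational(1, 2))))) = Mul(-96, Add(Rational(-3843, 10), Mul(3, Pow(3, Rational(1, 2))))) = Add(Rational(184464, 5), Mul(-288, Pow(3, Rational(1, 2))))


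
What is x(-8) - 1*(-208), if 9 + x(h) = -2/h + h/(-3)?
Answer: 2423/12 ≈ 201.92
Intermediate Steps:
x(h) = -9 - 2/h - h/3 (x(h) = -9 + (-2/h + h/(-3)) = -9 + (-2/h + h*(-1/3)) = -9 + (-2/h - h/3) = -9 - 2/h - h/3)
x(-8) - 1*(-208) = (-9 - 2/(-8) - 1/3*(-8)) - 1*(-208) = (-9 - 2*(-1/8) + 8/3) + 208 = (-9 + 1/4 + 8/3) + 208 = -73/12 + 208 = 2423/12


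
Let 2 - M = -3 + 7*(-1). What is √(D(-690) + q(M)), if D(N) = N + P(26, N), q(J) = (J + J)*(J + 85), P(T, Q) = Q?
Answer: 2*√237 ≈ 30.790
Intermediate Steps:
M = 12 (M = 2 - (-3 + 7*(-1)) = 2 - (-3 - 7) = 2 - 1*(-10) = 2 + 10 = 12)
q(J) = 2*J*(85 + J) (q(J) = (2*J)*(85 + J) = 2*J*(85 + J))
D(N) = 2*N (D(N) = N + N = 2*N)
√(D(-690) + q(M)) = √(2*(-690) + 2*12*(85 + 12)) = √(-1380 + 2*12*97) = √(-1380 + 2328) = √948 = 2*√237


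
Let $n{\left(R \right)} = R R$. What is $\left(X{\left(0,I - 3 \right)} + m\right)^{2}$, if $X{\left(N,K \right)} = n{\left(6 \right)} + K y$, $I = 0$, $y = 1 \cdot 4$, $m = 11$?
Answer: $1225$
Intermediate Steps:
$n{\left(R \right)} = R^{2}$
$y = 4$
$X{\left(N,K \right)} = 36 + 4 K$ ($X{\left(N,K \right)} = 6^{2} + K 4 = 36 + 4 K$)
$\left(X{\left(0,I - 3 \right)} + m\right)^{2} = \left(\left(36 + 4 \left(0 - 3\right)\right) + 11\right)^{2} = \left(\left(36 + 4 \left(-3\right)\right) + 11\right)^{2} = \left(\left(36 - 12\right) + 11\right)^{2} = \left(24 + 11\right)^{2} = 35^{2} = 1225$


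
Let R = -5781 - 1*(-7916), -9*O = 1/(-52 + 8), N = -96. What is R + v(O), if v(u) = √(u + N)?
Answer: 2135 + I*√418165/66 ≈ 2135.0 + 9.7978*I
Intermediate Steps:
O = 1/396 (O = -1/(9*(-52 + 8)) = -⅑/(-44) = -⅑*(-1/44) = 1/396 ≈ 0.0025253)
v(u) = √(-96 + u) (v(u) = √(u - 96) = √(-96 + u))
R = 2135 (R = -5781 + 7916 = 2135)
R + v(O) = 2135 + √(-96 + 1/396) = 2135 + √(-38015/396) = 2135 + I*√418165/66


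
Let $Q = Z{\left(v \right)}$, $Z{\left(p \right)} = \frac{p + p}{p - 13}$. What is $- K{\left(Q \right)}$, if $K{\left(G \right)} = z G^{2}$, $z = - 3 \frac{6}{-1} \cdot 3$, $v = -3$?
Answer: $- \frac{243}{32} \approx -7.5938$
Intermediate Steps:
$Z{\left(p \right)} = \frac{2 p}{-13 + p}$
$Q = \frac{3}{8}$ ($Q = 2 \left(-3\right) \frac{1}{-13 - 3} = 2 \left(-3\right) \frac{1}{-16} = 2 \left(-3\right) \left(- \frac{1}{16}\right) = \frac{3}{8} \approx 0.375$)
$z = 54$ ($z = - 3 \cdot 6 \left(-1\right) 3 = \left(-3\right) \left(-6\right) 3 = 18 \cdot 3 = 54$)
$K{\left(G \right)} = 54 G^{2}$
$- K{\left(Q \right)} = - 54 \left(\frac{3}{8}\right)^{2} = - \frac{54 \cdot 9}{64} = \left(-1\right) \frac{243}{32} = - \frac{243}{32}$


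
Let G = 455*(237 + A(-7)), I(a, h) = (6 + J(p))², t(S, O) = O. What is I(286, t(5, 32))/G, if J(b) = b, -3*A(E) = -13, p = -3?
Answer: 27/329420 ≈ 8.1962e-5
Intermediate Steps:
A(E) = 13/3 (A(E) = -⅓*(-13) = 13/3)
I(a, h) = 9 (I(a, h) = (6 - 3)² = 3² = 9)
G = 329420/3 (G = 455*(237 + 13/3) = 455*(724/3) = 329420/3 ≈ 1.0981e+5)
I(286, t(5, 32))/G = 9/(329420/3) = 9*(3/329420) = 27/329420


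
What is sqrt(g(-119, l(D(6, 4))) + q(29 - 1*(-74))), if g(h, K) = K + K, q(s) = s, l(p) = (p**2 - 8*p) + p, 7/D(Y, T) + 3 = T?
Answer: sqrt(103) ≈ 10.149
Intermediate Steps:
D(Y, T) = 7/(-3 + T)
l(p) = p**2 - 7*p
g(h, K) = 2*K
sqrt(g(-119, l(D(6, 4))) + q(29 - 1*(-74))) = sqrt(2*((7/(-3 + 4))*(-7 + 7/(-3 + 4))) + (29 - 1*(-74))) = sqrt(2*((7/1)*(-7 + 7/1)) + (29 + 74)) = sqrt(2*((7*1)*(-7 + 7*1)) + 103) = sqrt(2*(7*(-7 + 7)) + 103) = sqrt(2*(7*0) + 103) = sqrt(2*0 + 103) = sqrt(0 + 103) = sqrt(103)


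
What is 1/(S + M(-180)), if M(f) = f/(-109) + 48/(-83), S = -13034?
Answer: -9047/117908890 ≈ -7.6729e-5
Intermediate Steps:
M(f) = -48/83 - f/109 (M(f) = f*(-1/109) + 48*(-1/83) = -f/109 - 48/83 = -48/83 - f/109)
1/(S + M(-180)) = 1/(-13034 + (-48/83 - 1/109*(-180))) = 1/(-13034 + (-48/83 + 180/109)) = 1/(-13034 + 9708/9047) = 1/(-117908890/9047) = -9047/117908890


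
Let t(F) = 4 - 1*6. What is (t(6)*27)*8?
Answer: -432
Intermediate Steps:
t(F) = -2 (t(F) = 4 - 6 = -2)
(t(6)*27)*8 = -2*27*8 = -54*8 = -432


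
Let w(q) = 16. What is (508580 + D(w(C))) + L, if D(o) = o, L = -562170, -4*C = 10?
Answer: -53574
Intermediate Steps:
C = -5/2 (C = -¼*10 = -5/2 ≈ -2.5000)
(508580 + D(w(C))) + L = (508580 + 16) - 562170 = 508596 - 562170 = -53574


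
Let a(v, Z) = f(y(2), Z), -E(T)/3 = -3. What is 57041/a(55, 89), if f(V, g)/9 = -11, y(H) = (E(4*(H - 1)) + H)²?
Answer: -57041/99 ≈ -576.17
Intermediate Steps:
E(T) = 9 (E(T) = -3*(-3) = 9)
y(H) = (9 + H)²
f(V, g) = -99 (f(V, g) = 9*(-11) = -99)
a(v, Z) = -99
57041/a(55, 89) = 57041/(-99) = 57041*(-1/99) = -57041/99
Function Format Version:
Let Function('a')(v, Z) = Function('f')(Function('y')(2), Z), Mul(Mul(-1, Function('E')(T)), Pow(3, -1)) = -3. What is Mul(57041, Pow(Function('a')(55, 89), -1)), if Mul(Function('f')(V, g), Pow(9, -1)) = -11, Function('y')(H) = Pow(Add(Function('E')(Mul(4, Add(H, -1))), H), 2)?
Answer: Rational(-57041, 99) ≈ -576.17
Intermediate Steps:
Function('E')(T) = 9 (Function('E')(T) = Mul(-3, -3) = 9)
Function('y')(H) = Pow(Add(9, H), 2)
Function('f')(V, g) = -99 (Function('f')(V, g) = Mul(9, -11) = -99)
Function('a')(v, Z) = -99
Mul(57041, Pow(Function('a')(55, 89), -1)) = Mul(57041, Pow(-99, -1)) = Mul(57041, Rational(-1, 99)) = Rational(-57041, 99)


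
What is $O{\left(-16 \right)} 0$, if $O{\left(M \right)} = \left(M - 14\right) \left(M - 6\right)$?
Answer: $0$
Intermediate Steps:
$O{\left(M \right)} = \left(-14 + M\right) \left(-6 + M\right)$
$O{\left(-16 \right)} 0 = \left(84 + \left(-16\right)^{2} - -320\right) 0 = \left(84 + 256 + 320\right) 0 = 660 \cdot 0 = 0$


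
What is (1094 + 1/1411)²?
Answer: 2382809013225/1990921 ≈ 1.1968e+6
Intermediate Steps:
(1094 + 1/1411)² = (1543635/1411)² = 2382809013225/1990921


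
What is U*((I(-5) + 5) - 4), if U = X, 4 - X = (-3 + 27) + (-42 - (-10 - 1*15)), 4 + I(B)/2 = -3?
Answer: 39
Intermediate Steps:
I(B) = -14 (I(B) = -8 + 2*(-3) = -8 - 6 = -14)
X = -3 (X = 4 - ((-3 + 27) + (-42 - (-10 - 1*15))) = 4 - (24 + (-42 - (-10 - 15))) = 4 - (24 + (-42 - 1*(-25))) = 4 - (24 + (-42 + 25)) = 4 - (24 - 17) = 4 - 1*7 = 4 - 7 = -3)
U = -3
U*((I(-5) + 5) - 4) = -3*((-14 + 5) - 4) = -3*(-9 - 4) = -3*(-13) = 39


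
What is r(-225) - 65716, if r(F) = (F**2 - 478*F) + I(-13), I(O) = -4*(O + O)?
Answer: 92563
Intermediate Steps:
I(O) = -8*O
r(F) = 104 + F**2 - 478*F (r(F) = (F**2 - 478*F) - 8*(-13) = (F**2 - 478*F) + 104 = 104 + F**2 - 478*F)
r(-225) - 65716 = (104 + (-225)**2 - 478*(-225)) - 65716 = (104 + 50625 + 107550) - 65716 = 158279 - 65716 = 92563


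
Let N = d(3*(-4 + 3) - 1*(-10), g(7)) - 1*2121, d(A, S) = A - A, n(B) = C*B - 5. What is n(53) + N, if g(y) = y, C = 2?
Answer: -2020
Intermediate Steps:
n(B) = -5 + 2*B (n(B) = 2*B - 5 = -5 + 2*B)
d(A, S) = 0
N = -2121 (N = 0 - 1*2121 = 0 - 2121 = -2121)
n(53) + N = (-5 + 2*53) - 2121 = (-5 + 106) - 2121 = 101 - 2121 = -2020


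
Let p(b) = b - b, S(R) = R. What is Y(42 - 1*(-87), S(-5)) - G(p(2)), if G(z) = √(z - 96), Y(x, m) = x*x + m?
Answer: 16636 - 4*I*√6 ≈ 16636.0 - 9.798*I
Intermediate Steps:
p(b) = 0
Y(x, m) = m + x² (Y(x, m) = x² + m = m + x²)
G(z) = √(-96 + z)
Y(42 - 1*(-87), S(-5)) - G(p(2)) = (-5 + (42 - 1*(-87))²) - √(-96 + 0) = (-5 + (42 + 87)²) - √(-96) = (-5 + 129²) - 4*I*√6 = (-5 + 16641) - 4*I*√6 = 16636 - 4*I*√6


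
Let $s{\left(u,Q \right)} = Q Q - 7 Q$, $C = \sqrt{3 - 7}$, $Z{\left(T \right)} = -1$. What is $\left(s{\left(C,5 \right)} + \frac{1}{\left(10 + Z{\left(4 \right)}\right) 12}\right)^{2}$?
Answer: $\frac{1164241}{11664} \approx 99.815$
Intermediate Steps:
$C = 2 i$ ($C = \sqrt{-4} = 2 i \approx 2.0 i$)
$s{\left(u,Q \right)} = Q^{2} - 7 Q$
$\left(s{\left(C,5 \right)} + \frac{1}{\left(10 + Z{\left(4 \right)}\right) 12}\right)^{2} = \left(5 \left(-7 + 5\right) + \frac{1}{\left(10 - 1\right) 12}\right)^{2} = \left(5 \left(-2\right) + \frac{1}{9 \cdot 12}\right)^{2} = \left(-10 + \frac{1}{108}\right)^{2} = \left(- \frac{1079}{108}\right)^{2} = \frac{1164241}{11664}$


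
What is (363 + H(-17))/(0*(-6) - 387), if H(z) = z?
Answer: -346/387 ≈ -0.89406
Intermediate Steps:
(363 + H(-17))/(0*(-6) - 387) = (363 - 17)/(0*(-6) - 387) = 346/(0 - 387) = 346/(-387) = 346*(-1/387) = -346/387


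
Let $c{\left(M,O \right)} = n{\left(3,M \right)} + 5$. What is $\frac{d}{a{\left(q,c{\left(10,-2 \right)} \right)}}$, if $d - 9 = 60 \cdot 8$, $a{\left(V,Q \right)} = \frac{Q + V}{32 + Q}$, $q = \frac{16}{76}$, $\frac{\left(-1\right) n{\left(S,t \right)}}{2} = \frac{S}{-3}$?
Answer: $\frac{362349}{137} \approx 2644.9$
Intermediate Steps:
$n{\left(S,t \right)} = \frac{2 S}{3}$ ($n{\left(S,t \right)} = - 2 \frac{S}{-3} = - 2 S \left(- \frac{1}{3}\right) = - 2 \left(- \frac{S}{3}\right) = \frac{2 S}{3}$)
$q = \frac{4}{19}$ ($q = 16 \cdot \frac{1}{76} = \frac{4}{19} \approx 0.21053$)
$c{\left(M,O \right)} = 7$ ($c{\left(M,O \right)} = \frac{2}{3} \cdot 3 + 5 = 2 + 5 = 7$)
$a{\left(V,Q \right)} = \frac{Q + V}{32 + Q}$
$d = 489$ ($d = 9 + 60 \cdot 8 = 9 + 480 = 489$)
$\frac{d}{a{\left(q,c{\left(10,-2 \right)} \right)}} = \frac{489}{\frac{1}{32 + 7} \left(7 + \frac{4}{19}\right)} = \frac{489}{\frac{1}{39} \cdot \frac{137}{19}} = \frac{489}{\frac{137}{741}} = 489 \cdot \frac{741}{137} = \frac{362349}{137}$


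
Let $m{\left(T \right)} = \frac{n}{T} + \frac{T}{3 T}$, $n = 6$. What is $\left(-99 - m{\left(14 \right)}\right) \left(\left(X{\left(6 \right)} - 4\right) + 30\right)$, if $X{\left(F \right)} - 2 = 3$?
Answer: $- \frac{64945}{21} \approx -3092.6$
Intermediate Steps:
$X{\left(F \right)} = 5$ ($X{\left(F \right)} = 2 + 3 = 5$)
$m{\left(T \right)} = \frac{1}{3} + \frac{6}{T}$ ($m{\left(T \right)} = \frac{6}{T} + \frac{T}{3 T} = \frac{6}{T} + T \frac{1}{3 T} = \frac{6}{T} + \frac{1}{3} = \frac{1}{3} + \frac{6}{T}$)
$\left(-99 - m{\left(14 \right)}\right) \left(\left(X{\left(6 \right)} - 4\right) + 30\right) = \left(-99 - \frac{18 + 14}{3 \cdot 14}\right) \left(\left(5 - 4\right) + 30\right) = \left(-99 - \frac{1}{3} \cdot \frac{1}{14} \cdot 32\right) \left(1 + 30\right) = \left(-99 - \frac{16}{21}\right) 31 = \left(- \frac{2095}{21}\right) 31 = - \frac{64945}{21}$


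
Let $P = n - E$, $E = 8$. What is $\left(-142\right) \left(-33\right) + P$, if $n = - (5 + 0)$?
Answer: $4673$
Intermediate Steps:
$n = -5$ ($n = \left(-1\right) 5 = -5$)
$P = -13$ ($P = -5 - 8 = -13$)
$\left(-142\right) \left(-33\right) + P = \left(-142\right) \left(-33\right) - 13 = 4686 - 13 = 4673$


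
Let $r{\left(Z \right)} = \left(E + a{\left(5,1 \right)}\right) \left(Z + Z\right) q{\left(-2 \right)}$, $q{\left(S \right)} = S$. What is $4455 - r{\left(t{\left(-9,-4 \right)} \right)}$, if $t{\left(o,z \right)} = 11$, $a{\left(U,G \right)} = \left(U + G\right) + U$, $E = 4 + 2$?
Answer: $5203$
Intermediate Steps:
$E = 6$
$a{\left(U,G \right)} = G + 2 U$ ($a{\left(U,G \right)} = \left(G + U\right) + U = G + 2 U$)
$r{\left(Z \right)} = - 68 Z$ ($r{\left(Z \right)} = \left(6 + \left(1 + 2 \cdot 5\right)\right) \left(Z + Z\right) \left(-2\right) = \left(6 + \left(1 + 10\right)\right) 2 Z \left(-2\right) = \left(6 + 11\right) 2 Z \left(-2\right) = 17 \cdot 2 Z \left(-2\right) = 34 Z \left(-2\right) = - 68 Z$)
$4455 - r{\left(t{\left(-9,-4 \right)} \right)} = 4455 - \left(-68\right) 11 = 4455 - -748 = 4455 + 748 = 5203$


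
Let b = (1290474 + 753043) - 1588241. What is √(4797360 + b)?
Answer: 2*√1313159 ≈ 2291.9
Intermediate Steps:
b = 455276 (b = 2043517 - 1588241 = 455276)
√(4797360 + b) = √(4797360 + 455276) = √5252636 = 2*√1313159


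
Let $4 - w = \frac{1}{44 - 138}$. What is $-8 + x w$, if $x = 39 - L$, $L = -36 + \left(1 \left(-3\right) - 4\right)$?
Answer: $\frac{15081}{47} \approx 320.87$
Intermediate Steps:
$L = -43$ ($L = -36 - 7 = -43$)
$w = \frac{377}{94}$ ($w = 4 - \frac{1}{44 - 138} = 4 - \frac{1}{-94} = 4 - - \frac{1}{94} = 4 + \frac{1}{94} = \frac{377}{94} \approx 4.0106$)
$x = 82$ ($x = 39 - -43 = 39 + 43 = 82$)
$-8 + x w = -8 + 82 \cdot \frac{377}{94} = -8 + \frac{15457}{47} = \frac{15081}{47}$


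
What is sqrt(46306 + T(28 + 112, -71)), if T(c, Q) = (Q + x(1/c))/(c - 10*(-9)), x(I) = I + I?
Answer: sqrt(120028982591)/1610 ≈ 215.19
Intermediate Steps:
x(I) = 2*I
T(c, Q) = (Q + 2/c)/(90 + c) (T(c, Q) = (Q + 2/c)/(c - 10*(-9)) = (Q + 2/c)/(c + 90) = (Q + 2/c)/(90 + c))
sqrt(46306 + T(28 + 112, -71)) = sqrt(46306 + (2 - 71*(28 + 112))/((28 + 112)*(90 + (28 + 112)))) = sqrt(46306 + (2 - 71*140)/(140*(90 + 140))) = sqrt(46306 + (1/140)*(2 - 9940)/230) = sqrt(46306 + (1/140)*(1/230)*(-9938)) = sqrt(46306 - 4969/16100) = sqrt(745521631/16100) = sqrt(120028982591)/1610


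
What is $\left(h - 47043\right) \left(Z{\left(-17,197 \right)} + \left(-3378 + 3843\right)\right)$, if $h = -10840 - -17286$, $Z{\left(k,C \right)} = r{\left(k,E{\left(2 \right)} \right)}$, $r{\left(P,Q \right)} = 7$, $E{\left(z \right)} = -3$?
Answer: $-19161784$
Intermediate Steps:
$Z{\left(k,C \right)} = 7$
$h = 6446$ ($h = -10840 + 17286 = 6446$)
$\left(h - 47043\right) \left(Z{\left(-17,197 \right)} + \left(-3378 + 3843\right)\right) = \left(6446 - 47043\right) \left(7 + \left(-3378 + 3843\right)\right) = - 40597 \left(7 + 465\right) = \left(-40597\right) 472 = -19161784$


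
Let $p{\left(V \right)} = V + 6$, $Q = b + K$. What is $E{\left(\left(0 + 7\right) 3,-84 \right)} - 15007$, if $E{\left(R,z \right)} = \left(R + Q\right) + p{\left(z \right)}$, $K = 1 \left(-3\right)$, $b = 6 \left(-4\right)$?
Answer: $-15091$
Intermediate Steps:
$b = -24$
$K = -3$
$Q = -27$ ($Q = -24 - 3 = -27$)
$p{\left(V \right)} = 6 + V$
$E{\left(R,z \right)} = -21 + R + z$ ($E{\left(R,z \right)} = \left(R - 27\right) + \left(6 + z\right) = \left(-27 + R\right) + \left(6 + z\right) = -21 + R + z$)
$E{\left(\left(0 + 7\right) 3,-84 \right)} - 15007 = \left(-21 + \left(0 + 7\right) 3 - 84\right) - 15007 = \left(-21 + 7 \cdot 3 - 84\right) - 15007 = \left(-21 + 21 - 84\right) - 15007 = -84 - 15007 = -15091$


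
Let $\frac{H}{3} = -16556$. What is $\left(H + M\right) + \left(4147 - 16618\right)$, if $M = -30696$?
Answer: $-92835$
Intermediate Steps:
$H = -49668$ ($H = 3 \left(-16556\right) = -49668$)
$\left(H + M\right) + \left(4147 - 16618\right) = \left(-49668 - 30696\right) + \left(4147 - 16618\right) = -80364 - 12471 = -92835$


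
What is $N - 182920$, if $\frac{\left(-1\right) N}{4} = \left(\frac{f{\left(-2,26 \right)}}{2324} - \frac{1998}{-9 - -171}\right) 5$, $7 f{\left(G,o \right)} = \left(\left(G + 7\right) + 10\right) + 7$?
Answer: $- \frac{2228797670}{12201} \approx -1.8267 \cdot 10^{5}$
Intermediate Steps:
$f{\left(G,o \right)} = \frac{24}{7} + \frac{G}{7}$ ($f{\left(G,o \right)} = \frac{\left(\left(G + 7\right) + 10\right) + 7}{7} = \frac{\left(\left(7 + G\right) + 10\right) + 7}{7} = \frac{\left(17 + G\right) + 7}{7} = \frac{24 + G}{7} = \frac{24}{7} + \frac{G}{7}$)
$N = \frac{3009250}{12201}$ ($N = - 4 \left(\frac{\frac{24}{7} + \frac{1}{7} \left(-2\right)}{2324} - \frac{1998}{-9 - -171}\right) 5 = - 4 \left(\left(\frac{24}{7} - \frac{2}{7}\right) \frac{1}{2324} - \frac{1998}{-9 + 171}\right) 5 = - 4 \left(\frac{22}{7} \cdot \frac{1}{2324} - \frac{1998}{162}\right) 5 = - 4 \left(\frac{11}{8134} - \frac{37}{3}\right) 5 = - 4 \left(\left(- \frac{300925}{24402}\right) 5\right) = \left(-4\right) \left(- \frac{1504625}{24402}\right) = \frac{3009250}{12201} \approx 246.64$)
$N - 182920 = \frac{3009250}{12201} - 182920 = - \frac{2228797670}{12201}$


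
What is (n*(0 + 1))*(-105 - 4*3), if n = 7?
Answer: -819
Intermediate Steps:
(n*(0 + 1))*(-105 - 4*3) = (7*(0 + 1))*(-105 - 4*3) = (7*1)*(-105 - 12) = 7*(-117) = -819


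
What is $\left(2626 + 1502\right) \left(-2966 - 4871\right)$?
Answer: $-32351136$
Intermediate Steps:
$\left(2626 + 1502\right) \left(-2966 - 4871\right) = 4128 \left(-7837\right) = -32351136$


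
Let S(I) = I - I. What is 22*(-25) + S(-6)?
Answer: -550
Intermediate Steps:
S(I) = 0
22*(-25) + S(-6) = 22*(-25) + 0 = -550 + 0 = -550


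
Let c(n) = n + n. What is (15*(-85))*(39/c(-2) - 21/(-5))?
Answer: 28305/4 ≈ 7076.3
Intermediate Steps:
c(n) = 2*n
(15*(-85))*(39/c(-2) - 21/(-5)) = (15*(-85))*(39/((2*(-2))) - 21/(-5)) = -1275*(39/(-4) - 21*(-1/5)) = -1275*(39*(-1/4) + 21/5) = -1275*(-39/4 + 21/5) = -1275*(-111/20) = 28305/4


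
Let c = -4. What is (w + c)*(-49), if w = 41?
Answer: -1813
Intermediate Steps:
(w + c)*(-49) = (41 - 4)*(-49) = 37*(-49) = -1813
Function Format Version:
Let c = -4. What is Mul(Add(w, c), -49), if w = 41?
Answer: -1813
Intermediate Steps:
Mul(Add(w, c), -49) = Mul(Add(41, -4), -49) = Mul(37, -49) = -1813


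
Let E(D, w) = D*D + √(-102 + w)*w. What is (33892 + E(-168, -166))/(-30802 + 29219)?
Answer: -62116/1583 + 332*I*√67/1583 ≈ -39.239 + 1.7167*I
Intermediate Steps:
E(D, w) = D² + w*√(-102 + w)
(33892 + E(-168, -166))/(-30802 + 29219) = (33892 + ((-168)² - 166*√(-102 - 166)))/(-30802 + 29219) = (33892 + (28224 - 332*I*√67))/(-1583) = (33892 + (28224 - 332*I*√67))*(-1/1583) = (62116 - 332*I*√67)*(-1/1583) = -62116/1583 + 332*I*√67/1583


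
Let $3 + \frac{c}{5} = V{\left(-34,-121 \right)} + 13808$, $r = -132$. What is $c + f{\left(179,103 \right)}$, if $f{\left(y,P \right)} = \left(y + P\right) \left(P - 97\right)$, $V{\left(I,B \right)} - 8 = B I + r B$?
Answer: $171187$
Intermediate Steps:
$V{\left(I,B \right)} = 8 - 132 B + B I$ ($V{\left(I,B \right)} = 8 + \left(B I - 132 B\right) = 8 + \left(- 132 B + B I\right) = 8 - 132 B + B I$)
$c = 169495$ ($c = -15 + 5 \left(\left(8 - -15972 - -4114\right) + 13808\right) = -15 + 5 \left(\left(8 + 15972 + 4114\right) + 13808\right) = -15 + 5 \left(20094 + 13808\right) = -15 + 5 \cdot 33902 = -15 + 169510 = 169495$)
$f{\left(y,P \right)} = \left(-97 + P\right) \left(P + y\right)$ ($f{\left(y,P \right)} = \left(P + y\right) \left(-97 + P\right) = \left(-97 + P\right) \left(P + y\right)$)
$c + f{\left(179,103 \right)} = 169495 + \left(103^{2} - 9991 - 17363 + 103 \cdot 179\right) = 169495 + \left(10609 - 9991 - 17363 + 18437\right) = 169495 + 1692 = 171187$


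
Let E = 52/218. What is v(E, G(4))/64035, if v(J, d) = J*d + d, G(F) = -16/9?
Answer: -16/465321 ≈ -3.4385e-5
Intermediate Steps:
E = 26/109 (E = 52*(1/218) = 26/109 ≈ 0.23853)
G(F) = -16/9 (G(F) = -16*⅑ = -16/9)
v(J, d) = d + J*d
v(E, G(4))/64035 = -16*(1 + 26/109)/9/64035 = -16/9*135/109*(1/64035) = -240/109*1/64035 = -16/465321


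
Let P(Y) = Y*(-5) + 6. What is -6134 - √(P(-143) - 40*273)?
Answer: -6134 - I*√10199 ≈ -6134.0 - 100.99*I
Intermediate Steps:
P(Y) = 6 - 5*Y (P(Y) = -5*Y + 6 = 6 - 5*Y)
-6134 - √(P(-143) - 40*273) = -6134 - √((6 - 5*(-143)) - 40*273) = -6134 - √((6 + 715) - 10920) = -6134 - √(721 - 10920) = -6134 - √(-10199) = -6134 - I*√10199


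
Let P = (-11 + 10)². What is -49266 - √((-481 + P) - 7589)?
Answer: -49266 - I*√8069 ≈ -49266.0 - 89.828*I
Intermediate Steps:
P = 1 (P = (-1)² = 1)
-49266 - √((-481 + P) - 7589) = -49266 - √((-481 + 1) - 7589) = -49266 - √(-480 - 7589) = -49266 - √(-8069) = -49266 - I*√8069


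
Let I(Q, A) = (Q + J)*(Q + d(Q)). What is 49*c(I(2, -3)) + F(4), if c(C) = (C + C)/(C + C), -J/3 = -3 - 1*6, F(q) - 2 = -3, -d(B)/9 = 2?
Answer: 48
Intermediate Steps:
d(B) = -18 (d(B) = -9*2 = -18)
F(q) = -1 (F(q) = 2 - 3 = -1)
J = 27 (J = -3*(-3 - 1*6) = -3*(-3 - 6) = -3*(-9) = 27)
I(Q, A) = (-18 + Q)*(27 + Q) (I(Q, A) = (Q + 27)*(Q - 18) = (27 + Q)*(-18 + Q) = (-18 + Q)*(27 + Q))
c(C) = 1 (c(C) = (2*C)/((2*C)) = (2*C)*(1/(2*C)) = 1)
49*c(I(2, -3)) + F(4) = 49*1 - 1 = 49 - 1 = 48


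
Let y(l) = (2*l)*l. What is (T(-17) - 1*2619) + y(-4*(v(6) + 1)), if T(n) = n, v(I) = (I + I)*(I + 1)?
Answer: 228564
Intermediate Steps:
v(I) = 2*I*(1 + I) (v(I) = (2*I)*(1 + I) = 2*I*(1 + I))
y(l) = 2*l**2
(T(-17) - 1*2619) + y(-4*(v(6) + 1)) = (-17 - 1*2619) + 2*(-4*(2*6*(1 + 6) + 1))**2 = (-17 - 2619) + 2*(-4*(2*6*7 + 1))**2 = -2636 + 2*(-4*(84 + 1))**2 = -2636 + 2*(-4*85)**2 = -2636 + 2*(-340)**2 = -2636 + 2*115600 = -2636 + 231200 = 228564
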